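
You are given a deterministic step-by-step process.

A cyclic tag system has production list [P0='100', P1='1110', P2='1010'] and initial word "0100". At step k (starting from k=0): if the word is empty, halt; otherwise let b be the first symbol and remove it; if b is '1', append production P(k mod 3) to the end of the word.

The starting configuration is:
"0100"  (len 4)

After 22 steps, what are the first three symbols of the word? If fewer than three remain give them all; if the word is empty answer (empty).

010

[0] "0100"  (len 4)
[1] "100"  (len 3)
[2] "001110"  (len 6)
[3] "01110"  (len 5)
[4] "1110"  (len 4)
[5] "1101110"  (len 7)
[6] "1011101010"  (len 10)
[7] "011101010100"  (len 12)
[8] "11101010100"  (len 11)
[9] "11010101001010"  (len 14)
[10] "1010101001010100"  (len 16)
[11] "0101010010101001110"  (len 19)
[12] "101010010101001110"  (len 18)
[13] "01010010101001110100"  (len 20)
[14] "1010010101001110100"  (len 19)
[15] "0100101010011101001010"  (len 22)
[16] "100101010011101001010"  (len 21)
[17] "001010100111010010101110"  (len 24)
[18] "01010100111010010101110"  (len 23)
[19] "1010100111010010101110"  (len 22)
[20] "0101001110100101011101110"  (len 25)
[21] "101001110100101011101110"  (len 24)
[22] "01001110100101011101110100"  (len 26)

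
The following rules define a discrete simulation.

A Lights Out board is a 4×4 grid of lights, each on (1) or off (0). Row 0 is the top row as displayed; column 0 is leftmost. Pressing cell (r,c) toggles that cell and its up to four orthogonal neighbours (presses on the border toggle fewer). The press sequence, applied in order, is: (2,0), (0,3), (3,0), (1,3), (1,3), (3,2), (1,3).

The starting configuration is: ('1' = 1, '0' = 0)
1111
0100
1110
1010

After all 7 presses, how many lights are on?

10

gen 0: 1111
0100
1110
1010
gen 1: 1111
1100
0010
0010
gen 2: 1100
1101
0010
0010
gen 3: 1100
1101
1010
1110
gen 4: 1101
1110
1011
1110
gen 5: 1100
1101
1010
1110
gen 6: 1100
1101
1000
1001
gen 7: 1101
1110
1001
1001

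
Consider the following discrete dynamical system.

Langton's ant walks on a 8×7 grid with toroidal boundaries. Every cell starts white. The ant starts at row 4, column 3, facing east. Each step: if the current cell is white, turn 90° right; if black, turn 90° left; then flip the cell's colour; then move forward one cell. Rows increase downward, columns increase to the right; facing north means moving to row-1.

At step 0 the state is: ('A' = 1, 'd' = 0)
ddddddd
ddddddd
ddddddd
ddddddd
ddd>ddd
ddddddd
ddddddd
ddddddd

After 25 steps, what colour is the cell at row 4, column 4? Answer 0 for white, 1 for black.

0) ddddddd
ddddddd
ddddddd
ddddddd
ddd>ddd
ddddddd
ddddddd
ddddddd
1) ddddddd
ddddddd
ddddddd
ddddddd
dddAddd
dddvddd
ddddddd
ddddddd
2) ddddddd
ddddddd
ddddddd
ddddddd
dddAddd
dd<Addd
ddddddd
ddddddd
3) ddddddd
ddddddd
ddddddd
ddddddd
dd^Addd
ddAAddd
ddddddd
ddddddd
4) ddddddd
ddddddd
ddddddd
ddddddd
ddA>ddd
ddAAddd
ddddddd
ddddddd
5) ddddddd
ddddddd
ddddddd
ddd^ddd
ddAdddd
ddAAddd
ddddddd
ddddddd
6) ddddddd
ddddddd
ddddddd
dddA>dd
ddAdddd
ddAAddd
ddddddd
ddddddd
7) ddddddd
ddddddd
ddddddd
dddAAdd
ddAdvdd
ddAAddd
ddddddd
ddddddd
8) ddddddd
ddddddd
ddddddd
dddAAdd
ddA<Add
ddAAddd
ddddddd
ddddddd
9) ddddddd
ddddddd
ddddddd
ddd^Add
ddAAAdd
ddAAddd
ddddddd
ddddddd
10) ddddddd
ddddddd
ddddddd
dd<dAdd
ddAAAdd
ddAAddd
ddddddd
ddddddd
11) ddddddd
ddddddd
dd^dddd
ddAdAdd
ddAAAdd
ddAAddd
ddddddd
ddddddd
12) ddddddd
ddddddd
ddA>ddd
ddAdAdd
ddAAAdd
ddAAddd
ddddddd
ddddddd
13) ddddddd
ddddddd
ddAAddd
ddAvAdd
ddAAAdd
ddAAddd
ddddddd
ddddddd
14) ddddddd
ddddddd
ddAAddd
dd<AAdd
ddAAAdd
ddAAddd
ddddddd
ddddddd
15) ddddddd
ddddddd
ddAAddd
dddAAdd
ddvAAdd
ddAAddd
ddddddd
ddddddd
16) ddddddd
ddddddd
ddAAddd
dddAAdd
ddd>Add
ddAAddd
ddddddd
ddddddd
17) ddddddd
ddddddd
ddAAddd
ddd^Add
ddddAdd
ddAAddd
ddddddd
ddddddd
18) ddddddd
ddddddd
ddAAddd
dd<dAdd
ddddAdd
ddAAddd
ddddddd
ddddddd
19) ddddddd
ddddddd
dd^Addd
ddAdAdd
ddddAdd
ddAAddd
ddddddd
ddddddd
20) ddddddd
ddddddd
d<dAddd
ddAdAdd
ddddAdd
ddAAddd
ddddddd
ddddddd
21) ddddddd
d^ddddd
dAdAddd
ddAdAdd
ddddAdd
ddAAddd
ddddddd
ddddddd
22) ddddddd
dA>dddd
dAdAddd
ddAdAdd
ddddAdd
ddAAddd
ddddddd
ddddddd
23) ddddddd
dAAdddd
dAvAddd
ddAdAdd
ddddAdd
ddAAddd
ddddddd
ddddddd
24) ddddddd
dAAdddd
d<AAddd
ddAdAdd
ddddAdd
ddAAddd
ddddddd
ddddddd
25) ddddddd
dAAdddd
ddAAddd
dvAdAdd
ddddAdd
ddAAddd
ddddddd
ddddddd

1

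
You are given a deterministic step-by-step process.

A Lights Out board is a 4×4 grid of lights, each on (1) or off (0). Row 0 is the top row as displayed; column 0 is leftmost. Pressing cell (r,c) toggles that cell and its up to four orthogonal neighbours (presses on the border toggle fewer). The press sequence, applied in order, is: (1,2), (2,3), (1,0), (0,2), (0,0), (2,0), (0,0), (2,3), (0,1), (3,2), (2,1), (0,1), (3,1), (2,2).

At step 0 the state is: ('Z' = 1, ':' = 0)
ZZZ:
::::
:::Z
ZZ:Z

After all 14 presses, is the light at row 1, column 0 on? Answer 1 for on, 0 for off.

t=0: ZZZ:
::::
:::Z
ZZ:Z
t=1: ZZ::
:ZZZ
::ZZ
ZZ:Z
t=2: ZZ::
:ZZ:
::::
ZZ::
t=3: :Z::
Z:Z:
Z:::
ZZ::
t=4: ::ZZ
Z:::
Z:::
ZZ::
t=5: ZZZZ
::::
Z:::
ZZ::
t=6: ZZZZ
Z:::
:Z::
:Z::
t=7: ::ZZ
::::
:Z::
:Z::
t=8: ::ZZ
:::Z
:ZZZ
:Z:Z
t=9: ZZ:Z
:Z:Z
:ZZZ
:Z:Z
t=10: ZZ:Z
:Z:Z
:Z:Z
::Z:
t=11: ZZ:Z
:::Z
Z:ZZ
:ZZ:
t=12: ::ZZ
:Z:Z
Z:ZZ
:ZZ:
t=13: ::ZZ
:Z:Z
ZZZZ
Z:::
t=14: ::ZZ
:ZZZ
Z:::
Z:Z:

0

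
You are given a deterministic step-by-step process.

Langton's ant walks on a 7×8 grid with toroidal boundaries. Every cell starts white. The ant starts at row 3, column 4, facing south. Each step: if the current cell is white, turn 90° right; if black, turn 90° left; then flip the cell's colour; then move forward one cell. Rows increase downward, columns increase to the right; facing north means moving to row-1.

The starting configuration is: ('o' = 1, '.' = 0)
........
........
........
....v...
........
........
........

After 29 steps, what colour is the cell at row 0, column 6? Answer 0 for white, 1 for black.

[0] ........
........
........
....v...
........
........
........
[1] ........
........
........
...<o...
........
........
........
[2] ........
........
...^....
...oo...
........
........
........
[3] ........
........
...o>...
...oo...
........
........
........
[4] ........
........
...oo...
...ov...
........
........
........
[5] ........
........
...oo...
...o.>..
........
........
........
[6] ........
........
...oo...
...o.o..
.....v..
........
........
[7] ........
........
...oo...
...o.o..
....<o..
........
........
[8] ........
........
...oo...
...o^o..
....oo..
........
........
[9] ........
........
...oo...
...oo>..
....oo..
........
........
[10] ........
........
...oo^..
...oo...
....oo..
........
........
[11] ........
........
...ooo>.
...oo...
....oo..
........
........
[12] ........
........
...oooo.
...oo.v.
....oo..
........
........
[13] ........
........
...oooo.
...oo<o.
....oo..
........
........
[14] ........
........
...oo^o.
...oooo.
....oo..
........
........
[15] ........
........
...o<.o.
...oooo.
....oo..
........
........
[16] ........
........
...o..o.
...ovoo.
....oo..
........
........
[17] ........
........
...o..o.
...o.>o.
....oo..
........
........
[18] ........
........
...o.^o.
...o..o.
....oo..
........
........
[19] ........
........
...o.o>.
...o..o.
....oo..
........
........
[20] ........
......^.
...o.o..
...o..o.
....oo..
........
........
[21] ........
......o>
...o.o..
...o..o.
....oo..
........
........
[22] ........
......oo
...o.o.v
...o..o.
....oo..
........
........
[23] ........
......oo
...o.o<o
...o..o.
....oo..
........
........
[24] ........
......^o
...o.ooo
...o..o.
....oo..
........
........
[25] ........
.....<.o
...o.ooo
...o..o.
....oo..
........
........
[26] .....^..
.....o.o
...o.ooo
...o..o.
....oo..
........
........
[27] .....o>.
.....o.o
...o.ooo
...o..o.
....oo..
........
........
[28] .....oo.
.....ovo
...o.ooo
...o..o.
....oo..
........
........
[29] .....oo.
.....<oo
...o.ooo
...o..o.
....oo..
........
........

1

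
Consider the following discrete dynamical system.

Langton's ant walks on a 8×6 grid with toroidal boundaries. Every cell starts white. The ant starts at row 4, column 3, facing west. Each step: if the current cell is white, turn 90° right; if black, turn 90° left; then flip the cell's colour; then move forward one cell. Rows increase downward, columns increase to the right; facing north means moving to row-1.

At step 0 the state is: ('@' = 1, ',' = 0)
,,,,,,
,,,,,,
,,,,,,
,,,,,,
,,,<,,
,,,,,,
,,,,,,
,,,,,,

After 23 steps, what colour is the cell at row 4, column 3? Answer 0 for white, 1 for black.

0

0) ,,,,,,
,,,,,,
,,,,,,
,,,,,,
,,,<,,
,,,,,,
,,,,,,
,,,,,,
1) ,,,,,,
,,,,,,
,,,,,,
,,,^,,
,,,@,,
,,,,,,
,,,,,,
,,,,,,
2) ,,,,,,
,,,,,,
,,,,,,
,,,@>,
,,,@,,
,,,,,,
,,,,,,
,,,,,,
3) ,,,,,,
,,,,,,
,,,,,,
,,,@@,
,,,@v,
,,,,,,
,,,,,,
,,,,,,
4) ,,,,,,
,,,,,,
,,,,,,
,,,@@,
,,,<@,
,,,,,,
,,,,,,
,,,,,,
5) ,,,,,,
,,,,,,
,,,,,,
,,,@@,
,,,,@,
,,,v,,
,,,,,,
,,,,,,
6) ,,,,,,
,,,,,,
,,,,,,
,,,@@,
,,,,@,
,,<@,,
,,,,,,
,,,,,,
7) ,,,,,,
,,,,,,
,,,,,,
,,,@@,
,,^,@,
,,@@,,
,,,,,,
,,,,,,
8) ,,,,,,
,,,,,,
,,,,,,
,,,@@,
,,@>@,
,,@@,,
,,,,,,
,,,,,,
9) ,,,,,,
,,,,,,
,,,,,,
,,,@@,
,,@@@,
,,@v,,
,,,,,,
,,,,,,
10) ,,,,,,
,,,,,,
,,,,,,
,,,@@,
,,@@@,
,,@,>,
,,,,,,
,,,,,,
11) ,,,,,,
,,,,,,
,,,,,,
,,,@@,
,,@@@,
,,@,@,
,,,,v,
,,,,,,
12) ,,,,,,
,,,,,,
,,,,,,
,,,@@,
,,@@@,
,,@,@,
,,,<@,
,,,,,,
13) ,,,,,,
,,,,,,
,,,,,,
,,,@@,
,,@@@,
,,@^@,
,,,@@,
,,,,,,
14) ,,,,,,
,,,,,,
,,,,,,
,,,@@,
,,@@@,
,,@@>,
,,,@@,
,,,,,,
15) ,,,,,,
,,,,,,
,,,,,,
,,,@@,
,,@@^,
,,@@,,
,,,@@,
,,,,,,
16) ,,,,,,
,,,,,,
,,,,,,
,,,@@,
,,@<,,
,,@@,,
,,,@@,
,,,,,,
17) ,,,,,,
,,,,,,
,,,,,,
,,,@@,
,,@,,,
,,@v,,
,,,@@,
,,,,,,
18) ,,,,,,
,,,,,,
,,,,,,
,,,@@,
,,@,,,
,,@,>,
,,,@@,
,,,,,,
19) ,,,,,,
,,,,,,
,,,,,,
,,,@@,
,,@,,,
,,@,@,
,,,@v,
,,,,,,
20) ,,,,,,
,,,,,,
,,,,,,
,,,@@,
,,@,,,
,,@,@,
,,,@,>
,,,,,,
21) ,,,,,,
,,,,,,
,,,,,,
,,,@@,
,,@,,,
,,@,@,
,,,@,@
,,,,,v
22) ,,,,,,
,,,,,,
,,,,,,
,,,@@,
,,@,,,
,,@,@,
,,,@,@
,,,,<@
23) ,,,,,,
,,,,,,
,,,,,,
,,,@@,
,,@,,,
,,@,@,
,,,@^@
,,,,@@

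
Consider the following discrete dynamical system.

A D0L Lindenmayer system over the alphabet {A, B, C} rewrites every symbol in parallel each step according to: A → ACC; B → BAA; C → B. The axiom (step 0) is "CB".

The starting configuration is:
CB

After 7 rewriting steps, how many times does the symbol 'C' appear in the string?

step 0: CB
step 1: BBAA
step 2: BAABAAACCACC
step 3: BAAACCACCBAAACCACCACCBBACCBB
step 4: BAAACCACCACCBBACCBBBAAACCACCACCBBACCBBACCBBBAABAAACCBBBAABAA
step 5: BAAACCACCACCBBACCBBACCBBBAABAAACCBBBAABAABAAACCACCACCBBACC…ACCBBBAABAABAAACCACCBAAACCACCACCBBBAABAABAAACCACCBAAACCACC  (len 140)
step 6: BAAACCACCACCBBACCBBACCBBBAABAAACCBBBAABAAACCBBBAABAABAAACC…AABAAACCACCBAAACCACCBAAACCACCACCBBACCBBBAAACCACCACCBBACCBB  (len 332)
step 7: BAAACCACCACCBBACCBBACCBBBAABAAACCBBBAABAAACCBBBAABAABAAACC…BAABAAACCBBBAABAABAAACCACCACCBBACCBBACCBBBAABAAACCBBBAABAA  (len 764)

268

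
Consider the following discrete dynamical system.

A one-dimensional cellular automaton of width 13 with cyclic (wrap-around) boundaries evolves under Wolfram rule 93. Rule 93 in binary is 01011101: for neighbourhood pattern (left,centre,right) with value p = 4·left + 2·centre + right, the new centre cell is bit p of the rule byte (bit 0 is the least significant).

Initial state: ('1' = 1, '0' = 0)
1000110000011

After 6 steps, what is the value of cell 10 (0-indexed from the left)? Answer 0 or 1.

0

0) 1000110000011
1) 1110111111010
2) 1010100001010
3) 1010111101010
4) 1010100101010
5) 1010110101010
6) 1010110101010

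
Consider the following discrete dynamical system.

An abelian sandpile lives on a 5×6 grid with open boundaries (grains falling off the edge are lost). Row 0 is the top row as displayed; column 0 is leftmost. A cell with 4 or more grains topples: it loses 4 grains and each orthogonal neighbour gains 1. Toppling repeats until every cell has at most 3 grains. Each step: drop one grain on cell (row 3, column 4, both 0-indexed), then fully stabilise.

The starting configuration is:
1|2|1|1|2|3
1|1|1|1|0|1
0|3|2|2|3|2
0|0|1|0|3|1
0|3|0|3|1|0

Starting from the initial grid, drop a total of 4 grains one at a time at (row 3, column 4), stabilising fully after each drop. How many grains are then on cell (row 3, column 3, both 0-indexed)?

2

t=0: 1|2|1|1|2|3
1|1|1|1|0|1
0|3|2|2|3|2
0|0|1|0|3|1
0|3|0|3|1|0
t=1: 1|2|1|1|2|3
1|1|1|1|1|1
0|3|2|3|0|3
0|0|1|1|1|2
0|3|0|3|2|0
t=2: 1|2|1|1|2|3
1|1|1|1|1|1
0|3|2|3|0|3
0|0|1|1|2|2
0|3|0|3|2|0
t=3: 1|2|1|1|2|3
1|1|1|1|1|1
0|3|2|3|0|3
0|0|1|1|3|2
0|3|0|3|2|0
t=4: 1|2|1|1|2|3
1|1|1|1|1|1
0|3|2|3|1|3
0|0|1|2|0|3
0|3|0|3|3|0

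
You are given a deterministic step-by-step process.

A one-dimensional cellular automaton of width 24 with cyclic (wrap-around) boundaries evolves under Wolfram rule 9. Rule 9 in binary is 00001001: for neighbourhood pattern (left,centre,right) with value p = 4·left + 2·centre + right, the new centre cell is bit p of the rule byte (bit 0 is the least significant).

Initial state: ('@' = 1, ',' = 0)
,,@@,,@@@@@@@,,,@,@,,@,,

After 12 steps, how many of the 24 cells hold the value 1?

12

gen 0: ,,@@,,@@@@@@@,,,@,@,,@,,
gen 1: @,@,,,@,,,,,,,@,,,,,,,,@
gen 2: ,,,,@,,,@@@@@,,,@@@@@@,@
gen 3: ,@@,,,@,@,,,,,@,@,,,,,,,
gen 4: ,@,,@,,,,,@@@,,,,,@@@@@@
gen 5: ,,,,,,@@@,@,,,@@@,@,,,,,
gen 6: @@@@@,@,,,,,@,@,,,,,@@@@
gen 7: ,,,,,,,,@@@,,,,,@@@,@,,,
gen 8: @@@@@@@,@,,,@@@,@,,,,,@@
gen 9: ,,,,,,,,,,@,@,,,,,@@@,@,
gen 10: @@@@@@@@@,,,,,@@@,@,,,,,
gen 11: @,,,,,,,,,@@@,@,,,,,@@@,
gen 12: ,,@@@@@@@,@,,,,,@@@,@,,,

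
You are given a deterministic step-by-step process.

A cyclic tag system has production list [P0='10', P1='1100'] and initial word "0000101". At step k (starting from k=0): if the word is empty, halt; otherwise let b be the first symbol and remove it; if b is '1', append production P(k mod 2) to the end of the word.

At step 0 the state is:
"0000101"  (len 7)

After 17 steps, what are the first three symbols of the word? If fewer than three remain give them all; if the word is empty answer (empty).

[0] "0000101"  (len 7)
[1] "000101"  (len 6)
[2] "00101"  (len 5)
[3] "0101"  (len 4)
[4] "101"  (len 3)
[5] "0110"  (len 4)
[6] "110"  (len 3)
[7] "1010"  (len 4)
[8] "0101100"  (len 7)
[9] "101100"  (len 6)
[10] "011001100"  (len 9)
[11] "11001100"  (len 8)
[12] "10011001100"  (len 11)
[13] "001100110010"  (len 12)
[14] "01100110010"  (len 11)
[15] "1100110010"  (len 10)
[16] "1001100101100"  (len 13)
[17] "00110010110010"  (len 14)

001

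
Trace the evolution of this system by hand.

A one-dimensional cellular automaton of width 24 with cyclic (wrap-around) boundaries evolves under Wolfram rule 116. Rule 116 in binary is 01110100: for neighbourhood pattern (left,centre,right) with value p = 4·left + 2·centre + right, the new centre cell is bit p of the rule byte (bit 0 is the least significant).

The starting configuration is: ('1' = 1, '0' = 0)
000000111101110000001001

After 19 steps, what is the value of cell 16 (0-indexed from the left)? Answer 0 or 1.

step 0: 000000111101110000001001
step 1: 100000000110011000001101
step 2: 110000000011001100000110
step 3: 011000000001100110000011
step 4: 101100000000110011000001
step 5: 110110000000011001100000
step 6: 011011000000001100110000
step 7: 001101100000000110011000
step 8: 000110110000000011001100
step 9: 000011011000000001100110
step 10: 000001101100000000110011
step 11: 100000110110000000011001
step 12: 110000011011000000001100
step 13: 011000001101100000000110
step 14: 001100000110110000000011
step 15: 100110000011011000000001
step 16: 110011000001101100000000
step 17: 011001100000110110000000
step 18: 001100110000011011000000
step 19: 000110011000001101100000

0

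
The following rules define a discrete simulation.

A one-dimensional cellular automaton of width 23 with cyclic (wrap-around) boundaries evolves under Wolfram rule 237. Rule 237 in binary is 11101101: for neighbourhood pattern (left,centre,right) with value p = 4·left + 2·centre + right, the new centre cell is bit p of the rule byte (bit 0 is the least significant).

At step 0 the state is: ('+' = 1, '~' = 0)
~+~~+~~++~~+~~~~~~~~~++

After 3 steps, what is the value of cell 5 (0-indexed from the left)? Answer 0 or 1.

0) ~+~~+~~++~~+~~~~~~~~~++
1) ++~~+~~++~~+~+++++++~++
2) ++~~+~~++~~++++++++++++
3) ++~~+~~++~~++++++++++++

0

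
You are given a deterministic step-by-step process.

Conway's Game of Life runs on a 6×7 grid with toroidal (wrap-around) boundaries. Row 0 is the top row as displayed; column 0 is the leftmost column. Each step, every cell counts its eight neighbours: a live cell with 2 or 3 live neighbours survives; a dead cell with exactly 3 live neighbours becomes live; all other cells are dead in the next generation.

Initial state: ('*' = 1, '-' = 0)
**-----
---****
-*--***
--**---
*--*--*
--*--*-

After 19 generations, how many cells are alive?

t=0: **-----
---****
-*--***
--**---
*--*--*
--*--*-
t=1: ****---
-***---
*-----*
-***---
-*-**-*
--*----
t=2: *------
---*--*
*------
-*-****
**--*--
----*--
t=3: -------
*-----*
*-**---
-******
***---*
**-----
t=4: -*----*
**----*
-------
----**-
----*--
--*---*
t=5: -**--**
-*----*
*----**
----**-
---**--
*----*-
t=6: -**--*-
-**----
*---*--
---*---
---*--*
****-*-
t=7: ----*-*
*-**---
-***---
---**--
**-*--*
*--*-*-
t=8: ***-***
*---*--
-*-----
----*--
**-*-**
-***-*-
t=9: -------
--***--
-------
-**-***
**-*-**
-------
t=10: ---*---
---*---
-*-----
-****--
-*-*---
*-----*
t=11: -------
--*----
-*--*--
**-**--
-*-**--
*-*----
t=12: -*-----
-------
**--*--
**---*-
----*--
-***---
t=13: -*-----
**-----
**----*
**--***
*--**--
-***---
t=14: -------
--*---*
--*----
--***--
-------
**-**--
t=15: ****---
-------
-**----
--**---
-*-----
-------
t=16: -**----
*--*---
-***---
---*---
--*----
*------
t=17: ***----
*--*---
-*-**--
-*-*---
-------
--*----
t=18: *-**---
*--**--
**-**--
---**--
--*----
--*----
t=19: --*-*--
*-----*
**---*-
-*--*--
--*----
--*----

11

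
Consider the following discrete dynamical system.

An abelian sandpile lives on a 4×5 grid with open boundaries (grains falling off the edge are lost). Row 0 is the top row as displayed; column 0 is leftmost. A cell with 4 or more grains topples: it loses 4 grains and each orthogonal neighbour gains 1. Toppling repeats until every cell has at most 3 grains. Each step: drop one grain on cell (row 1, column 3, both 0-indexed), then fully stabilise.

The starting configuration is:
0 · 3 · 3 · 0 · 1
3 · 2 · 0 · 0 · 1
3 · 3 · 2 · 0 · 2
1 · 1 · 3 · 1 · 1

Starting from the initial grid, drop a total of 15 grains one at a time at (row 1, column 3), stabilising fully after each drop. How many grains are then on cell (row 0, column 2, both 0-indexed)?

2

step 0: 0 · 3 · 3 · 0 · 1
3 · 2 · 0 · 0 · 1
3 · 3 · 2 · 0 · 2
1 · 1 · 3 · 1 · 1
step 1: 0 · 3 · 3 · 0 · 1
3 · 2 · 0 · 1 · 1
3 · 3 · 2 · 0 · 2
1 · 1 · 3 · 1 · 1
step 2: 0 · 3 · 3 · 0 · 1
3 · 2 · 0 · 2 · 1
3 · 3 · 2 · 0 · 2
1 · 1 · 3 · 1 · 1
step 3: 0 · 3 · 3 · 0 · 1
3 · 2 · 0 · 3 · 1
3 · 3 · 2 · 0 · 2
1 · 1 · 3 · 1 · 1
step 4: 0 · 3 · 3 · 1 · 1
3 · 2 · 1 · 0 · 2
3 · 3 · 2 · 1 · 2
1 · 1 · 3 · 1 · 1
step 5: 0 · 3 · 3 · 1 · 1
3 · 2 · 1 · 1 · 2
3 · 3 · 2 · 1 · 2
1 · 1 · 3 · 1 · 1
step 6: 0 · 3 · 3 · 1 · 1
3 · 2 · 1 · 2 · 2
3 · 3 · 2 · 1 · 2
1 · 1 · 3 · 1 · 1
step 7: 0 · 3 · 3 · 1 · 1
3 · 2 · 1 · 3 · 2
3 · 3 · 2 · 1 · 2
1 · 1 · 3 · 1 · 1
step 8: 0 · 3 · 3 · 2 · 1
3 · 2 · 2 · 0 · 3
3 · 3 · 2 · 2 · 2
1 · 1 · 3 · 1 · 1
step 9: 0 · 3 · 3 · 2 · 1
3 · 2 · 2 · 1 · 3
3 · 3 · 2 · 2 · 2
1 · 1 · 3 · 1 · 1
step 10: 0 · 3 · 3 · 2 · 1
3 · 2 · 2 · 2 · 3
3 · 3 · 2 · 2 · 2
1 · 1 · 3 · 1 · 1
step 11: 0 · 3 · 3 · 2 · 1
3 · 2 · 2 · 3 · 3
3 · 3 · 2 · 2 · 2
1 · 1 · 3 · 1 · 1
step 12: 0 · 3 · 3 · 3 · 2
3 · 2 · 3 · 1 · 0
3 · 3 · 2 · 3 · 3
1 · 1 · 3 · 1 · 1
step 13: 0 · 3 · 3 · 3 · 2
3 · 2 · 3 · 2 · 0
3 · 3 · 2 · 3 · 3
1 · 1 · 3 · 1 · 1
step 14: 0 · 3 · 3 · 3 · 2
3 · 2 · 3 · 3 · 0
3 · 3 · 2 · 3 · 3
1 · 1 · 3 · 1 · 1
step 15: 2 · 1 · 2 · 1 · 3
1 · 2 · 3 · 3 · 2
1 · 2 · 2 · 2 · 0
2 · 3 · 0 · 3 · 2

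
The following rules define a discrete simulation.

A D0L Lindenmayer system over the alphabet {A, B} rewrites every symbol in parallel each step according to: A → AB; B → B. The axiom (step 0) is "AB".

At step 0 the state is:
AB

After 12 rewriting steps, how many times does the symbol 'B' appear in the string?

gen 0: AB
gen 1: ABB
gen 2: ABBB
gen 3: ABBBB
gen 4: ABBBBB
gen 5: ABBBBBB
gen 6: ABBBBBBB
gen 7: ABBBBBBBB
gen 8: ABBBBBBBBB
gen 9: ABBBBBBBBBB
gen 10: ABBBBBBBBBBB
gen 11: ABBBBBBBBBBBB
gen 12: ABBBBBBBBBBBBB

13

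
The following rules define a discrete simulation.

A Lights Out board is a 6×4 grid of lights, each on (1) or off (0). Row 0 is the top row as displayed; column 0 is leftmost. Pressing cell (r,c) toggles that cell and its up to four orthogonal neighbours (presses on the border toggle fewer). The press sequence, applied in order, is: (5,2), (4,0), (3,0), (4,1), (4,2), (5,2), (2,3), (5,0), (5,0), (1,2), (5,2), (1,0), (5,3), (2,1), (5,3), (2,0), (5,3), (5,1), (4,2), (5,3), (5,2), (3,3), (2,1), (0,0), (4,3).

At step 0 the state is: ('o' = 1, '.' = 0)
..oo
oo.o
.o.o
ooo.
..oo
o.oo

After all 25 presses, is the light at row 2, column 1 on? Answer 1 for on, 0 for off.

0

[0] ..oo
oo.o
.o.o
ooo.
..oo
o.oo
[1] ..oo
oo.o
.o.o
ooo.
...o
oo..
[2] ..oo
oo.o
.o.o
.oo.
oo.o
.o..
[3] ..oo
oo.o
oo.o
o.o.
.o.o
.o..
[4] ..oo
oo.o
oo.o
ooo.
o.oo
....
[5] ..oo
oo.o
oo.o
oo..
oo..
..o.
[6] ..oo
oo.o
oo.o
oo..
ooo.
.o.o
[7] ..oo
oo..
ooo.
oo.o
ooo.
.o.o
[8] ..oo
oo..
ooo.
oo.o
.oo.
o..o
[9] ..oo
oo..
ooo.
oo.o
ooo.
.o.o
[10] ...o
o.oo
oo..
oo.o
ooo.
.o.o
[11] ...o
o.oo
oo..
oo.o
oo..
..o.
[12] o..o
.ooo
.o..
oo.o
oo..
..o.
[13] o..o
.ooo
.o..
oo.o
oo.o
...o
[14] o..o
..oo
o.o.
o..o
oo.o
...o
[15] o..o
..oo
o.o.
o..o
oo..
..o.
[16] o..o
o.oo
.oo.
...o
oo..
..o.
[17] o..o
o.oo
.oo.
...o
oo.o
...o
[18] o..o
o.oo
.oo.
...o
o..o
oooo
[19] o..o
o.oo
.oo.
..oo
ooo.
oo.o
[20] o..o
o.oo
.oo.
..oo
oooo
ooo.
[21] o..o
o.oo
.oo.
..oo
oo.o
o..o
[22] o..o
o.oo
.ooo
....
oo..
o..o
[23] o..o
oooo
o..o
.o..
oo..
o..o
[24] .o.o
.ooo
o..o
.o..
oo..
o..o
[25] .o.o
.ooo
o..o
.o.o
oooo
o...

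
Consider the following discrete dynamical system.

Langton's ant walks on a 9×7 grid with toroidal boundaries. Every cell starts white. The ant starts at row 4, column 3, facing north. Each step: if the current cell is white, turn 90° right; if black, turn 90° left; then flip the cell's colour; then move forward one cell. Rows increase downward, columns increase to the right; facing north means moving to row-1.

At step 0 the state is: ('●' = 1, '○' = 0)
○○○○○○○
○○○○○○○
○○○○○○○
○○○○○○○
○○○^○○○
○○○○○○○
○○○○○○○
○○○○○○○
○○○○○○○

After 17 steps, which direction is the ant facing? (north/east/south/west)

[0] ○○○○○○○
○○○○○○○
○○○○○○○
○○○○○○○
○○○^○○○
○○○○○○○
○○○○○○○
○○○○○○○
○○○○○○○
[1] ○○○○○○○
○○○○○○○
○○○○○○○
○○○○○○○
○○○●>○○
○○○○○○○
○○○○○○○
○○○○○○○
○○○○○○○
[2] ○○○○○○○
○○○○○○○
○○○○○○○
○○○○○○○
○○○●●○○
○○○○v○○
○○○○○○○
○○○○○○○
○○○○○○○
[3] ○○○○○○○
○○○○○○○
○○○○○○○
○○○○○○○
○○○●●○○
○○○<●○○
○○○○○○○
○○○○○○○
○○○○○○○
[4] ○○○○○○○
○○○○○○○
○○○○○○○
○○○○○○○
○○○^●○○
○○○●●○○
○○○○○○○
○○○○○○○
○○○○○○○
[5] ○○○○○○○
○○○○○○○
○○○○○○○
○○○○○○○
○○<○●○○
○○○●●○○
○○○○○○○
○○○○○○○
○○○○○○○
[6] ○○○○○○○
○○○○○○○
○○○○○○○
○○^○○○○
○○●○●○○
○○○●●○○
○○○○○○○
○○○○○○○
○○○○○○○
[7] ○○○○○○○
○○○○○○○
○○○○○○○
○○●>○○○
○○●○●○○
○○○●●○○
○○○○○○○
○○○○○○○
○○○○○○○
[8] ○○○○○○○
○○○○○○○
○○○○○○○
○○●●○○○
○○●v●○○
○○○●●○○
○○○○○○○
○○○○○○○
○○○○○○○
[9] ○○○○○○○
○○○○○○○
○○○○○○○
○○●●○○○
○○<●●○○
○○○●●○○
○○○○○○○
○○○○○○○
○○○○○○○
[10] ○○○○○○○
○○○○○○○
○○○○○○○
○○●●○○○
○○○●●○○
○○v●●○○
○○○○○○○
○○○○○○○
○○○○○○○
[11] ○○○○○○○
○○○○○○○
○○○○○○○
○○●●○○○
○○○●●○○
○<●●●○○
○○○○○○○
○○○○○○○
○○○○○○○
[12] ○○○○○○○
○○○○○○○
○○○○○○○
○○●●○○○
○^○●●○○
○●●●●○○
○○○○○○○
○○○○○○○
○○○○○○○
[13] ○○○○○○○
○○○○○○○
○○○○○○○
○○●●○○○
○●>●●○○
○●●●●○○
○○○○○○○
○○○○○○○
○○○○○○○
[14] ○○○○○○○
○○○○○○○
○○○○○○○
○○●●○○○
○●●●●○○
○●v●●○○
○○○○○○○
○○○○○○○
○○○○○○○
[15] ○○○○○○○
○○○○○○○
○○○○○○○
○○●●○○○
○●●●●○○
○●○>●○○
○○○○○○○
○○○○○○○
○○○○○○○
[16] ○○○○○○○
○○○○○○○
○○○○○○○
○○●●○○○
○●●^●○○
○●○○●○○
○○○○○○○
○○○○○○○
○○○○○○○
[17] ○○○○○○○
○○○○○○○
○○○○○○○
○○●●○○○
○●<○●○○
○●○○●○○
○○○○○○○
○○○○○○○
○○○○○○○

west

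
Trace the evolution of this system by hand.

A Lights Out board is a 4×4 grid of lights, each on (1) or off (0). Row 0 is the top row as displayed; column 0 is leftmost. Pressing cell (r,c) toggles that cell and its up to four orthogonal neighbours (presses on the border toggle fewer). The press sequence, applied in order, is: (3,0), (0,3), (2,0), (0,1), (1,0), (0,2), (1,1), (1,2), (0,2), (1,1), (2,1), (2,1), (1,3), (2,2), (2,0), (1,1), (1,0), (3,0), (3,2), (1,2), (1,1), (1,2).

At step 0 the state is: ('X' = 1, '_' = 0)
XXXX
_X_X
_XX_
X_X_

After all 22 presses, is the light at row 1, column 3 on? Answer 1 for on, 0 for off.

k=0  XXXX
_X_X
_XX_
X_X_
k=1  XXXX
_X_X
XXX_
_XX_
k=2  XX__
_X__
XXX_
_XX_
k=3  XX__
XX__
__X_
XXX_
k=4  __X_
X___
__X_
XXX_
k=5  X_X_
_X__
X_X_
XXX_
k=6  XX_X
_XX_
X_X_
XXX_
k=7  X__X
X___
XXX_
XXX_
k=8  X_XX
XXXX
XX__
XXX_
k=9  XX__
XX_X
XX__
XXX_
k=10  X___
__XX
X___
XXX_
k=11  X___
_XXX
_XX_
X_X_
k=12  X___
__XX
X___
XXX_
k=13  X__X
____
X__X
XXX_
k=14  X__X
__X_
XXX_
XX__
k=15  X__X
X_X_
__X_
_X__
k=16  XX_X
_X__
_XX_
_X__
k=17  _X_X
X___
XXX_
_X__
k=18  _X_X
X___
_XX_
X___
k=19  _X_X
X___
_X__
XXXX
k=20  _XXX
XXXX
_XX_
XXXX
k=21  __XX
___X
__X_
XXXX
k=22  ___X
_XX_
____
XXXX

0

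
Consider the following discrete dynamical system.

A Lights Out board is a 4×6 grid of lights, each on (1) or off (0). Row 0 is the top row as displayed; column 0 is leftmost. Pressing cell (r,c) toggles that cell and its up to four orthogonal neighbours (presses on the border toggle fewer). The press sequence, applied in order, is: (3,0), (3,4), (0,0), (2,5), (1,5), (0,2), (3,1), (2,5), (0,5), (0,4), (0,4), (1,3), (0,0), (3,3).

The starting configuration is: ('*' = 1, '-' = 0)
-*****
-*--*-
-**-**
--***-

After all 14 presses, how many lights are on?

[0] -*****
-*--*-
-**-**
--***-
[1] -*****
-*--*-
***-**
*****-
[2] -*****
-*--*-
***--*
***--*
[3] *-****
**--*-
***--*
***--*
[4] *-****
**--**
***-*-
***---
[5] *-***-
**----
***-**
***---
[6] **--*-
***---
***-**
***---
[7] **--*-
***---
*-*-**
------
[8] **--*-
***--*
*-*---
-----*
[9] **---*
***---
*-*---
-----*
[10] **-**-
***-*-
*-*---
-----*
[11] **---*
***---
*-*---
-----*
[12] **-*-*
**-**-
*-**--
-----*
[13] ---*-*
-*-**-
*-**--
-----*
[14] ---*-*
-*-**-
*-*---
--****

11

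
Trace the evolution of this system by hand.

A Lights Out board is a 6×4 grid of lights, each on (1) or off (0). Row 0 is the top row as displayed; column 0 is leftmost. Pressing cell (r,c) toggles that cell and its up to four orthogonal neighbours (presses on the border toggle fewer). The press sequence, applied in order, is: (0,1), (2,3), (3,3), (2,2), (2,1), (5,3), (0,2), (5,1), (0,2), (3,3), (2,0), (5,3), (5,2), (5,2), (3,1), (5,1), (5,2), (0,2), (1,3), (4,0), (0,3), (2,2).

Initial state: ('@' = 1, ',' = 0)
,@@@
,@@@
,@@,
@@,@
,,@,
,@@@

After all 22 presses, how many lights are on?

10

t=0: ,@@@
,@@@
,@@,
@@,@
,,@,
,@@@
t=1: @,,@
,,@@
,@@,
@@,@
,,@,
,@@@
t=2: @,,@
,,@,
,@,@
@@,,
,,@,
,@@@
t=3: @,,@
,,@,
,@,,
@@@@
,,@@
,@@@
t=4: @,,@
,,,,
,,@@
@@,@
,,@@
,@@@
t=5: @,,@
,@,,
@@,@
@,,@
,,@@
,@@@
t=6: @,,@
,@,,
@@,@
@,,@
,,@,
,@,,
t=7: @@@,
,@@,
@@,@
@,,@
,,@,
,@,,
t=8: @@@,
,@@,
@@,@
@,,@
,@@,
@,@,
t=9: @,,@
,@,,
@@,@
@,,@
,@@,
@,@,
t=10: @,,@
,@,,
@@,,
@,@,
,@@@
@,@,
t=11: @,,@
@@,,
,,,,
,,@,
,@@@
@,@,
t=12: @,,@
@@,,
,,,,
,,@,
,@@,
@,,@
t=13: @,,@
@@,,
,,,,
,,@,
,@,,
@@@,
t=14: @,,@
@@,,
,,,,
,,@,
,@@,
@,,@
t=15: @,,@
@@,,
,@,,
@@,,
,,@,
@,,@
t=16: @,,@
@@,,
,@,,
@@,,
,@@,
,@@@
t=17: @,,@
@@,,
,@,,
@@,,
,@,,
,,,,
t=18: @@@,
@@@,
,@,,
@@,,
,@,,
,,,,
t=19: @@@@
@@,@
,@,@
@@,,
,@,,
,,,,
t=20: @@@@
@@,@
,@,@
,@,,
@,,,
@,,,
t=21: @@,,
@@,,
,@,@
,@,,
@,,,
@,,,
t=22: @@,,
@@@,
,,@,
,@@,
@,,,
@,,,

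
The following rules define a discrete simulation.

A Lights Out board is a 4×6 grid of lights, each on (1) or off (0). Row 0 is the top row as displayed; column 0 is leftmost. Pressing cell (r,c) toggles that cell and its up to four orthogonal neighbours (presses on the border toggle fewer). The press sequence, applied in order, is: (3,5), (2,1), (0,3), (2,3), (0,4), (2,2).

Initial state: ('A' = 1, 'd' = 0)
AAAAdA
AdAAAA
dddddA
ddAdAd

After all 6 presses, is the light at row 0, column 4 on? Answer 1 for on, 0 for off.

0

0) AAAAdA
AdAAAA
dddddA
ddAdAd
1) AAAAdA
AdAAAA
dddddd
ddAddA
2) AAAAdA
AAAAAA
AAAddd
dAAddA
3) AAddAA
AAAdAA
AAAddd
dAAddA
4) AAddAA
AAAAAA
AAdAAd
dAAAdA
5) AAdAdd
AAAAdA
AAdAAd
dAAAdA
6) AAdAdd
AAdAdA
AdAdAd
dAdAdA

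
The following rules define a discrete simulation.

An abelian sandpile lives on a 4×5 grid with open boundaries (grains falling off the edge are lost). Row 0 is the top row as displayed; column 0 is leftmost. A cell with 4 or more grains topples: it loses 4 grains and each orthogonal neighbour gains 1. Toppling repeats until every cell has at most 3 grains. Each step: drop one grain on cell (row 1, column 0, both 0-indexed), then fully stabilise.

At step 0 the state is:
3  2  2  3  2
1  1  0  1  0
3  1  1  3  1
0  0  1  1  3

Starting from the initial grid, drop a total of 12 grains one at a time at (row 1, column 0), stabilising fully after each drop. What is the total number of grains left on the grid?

[0] 3  2  2  3  2
1  1  0  1  0
3  1  1  3  1
0  0  1  1  3
[1] 3  2  2  3  2
2  1  0  1  0
3  1  1  3  1
0  0  1  1  3
[2] 3  2  2  3  2
3  1  0  1  0
3  1  1  3  1
0  0  1  1  3
[3] 0  3  2  3  2
2  2  0  1  0
0  2  1  3  1
1  0  1  1  3
[4] 0  3  2  3  2
3  2  0  1  0
0  2  1  3  1
1  0  1  1  3
[5] 1  3  2  3  2
0  3  0  1  0
1  2  1  3  1
1  0  1  1  3
[6] 1  3  2  3  2
1  3  0  1  0
1  2  1  3  1
1  0  1  1  3
[7] 1  3  2  3  2
2  3  0  1  0
1  2  1  3  1
1  0  1  1  3
[8] 1  3  2  3  2
3  3  0  1  0
1  2  1  3  1
1  0  1  1  3
[9] 3  0  3  3  2
1  1  1  1  0
2  3  1  3  1
1  0  1  1  3
[10] 3  0  3  3  2
2  1  1  1  0
2  3  1  3  1
1  0  1  1  3
[11] 3  0  3  3  2
3  1  1  1  0
2  3  1  3  1
1  0  1  1  3
[12] 0  1  3  3  2
1  2  1  1  0
3  3  1  3  1
1  0  1  1  3

31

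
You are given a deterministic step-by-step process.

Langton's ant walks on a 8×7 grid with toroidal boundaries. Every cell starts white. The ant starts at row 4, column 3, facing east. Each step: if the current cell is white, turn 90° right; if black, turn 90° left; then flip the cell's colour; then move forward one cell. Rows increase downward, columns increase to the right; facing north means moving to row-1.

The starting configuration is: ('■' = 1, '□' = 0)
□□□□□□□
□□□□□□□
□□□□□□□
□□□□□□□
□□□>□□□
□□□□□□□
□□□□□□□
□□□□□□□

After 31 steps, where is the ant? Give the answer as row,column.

k=0  □□□□□□□
□□□□□□□
□□□□□□□
□□□□□□□
□□□>□□□
□□□□□□□
□□□□□□□
□□□□□□□
k=1  □□□□□□□
□□□□□□□
□□□□□□□
□□□□□□□
□□□■□□□
□□□v□□□
□□□□□□□
□□□□□□□
k=2  □□□□□□□
□□□□□□□
□□□□□□□
□□□□□□□
□□□■□□□
□□<■□□□
□□□□□□□
□□□□□□□
k=3  □□□□□□□
□□□□□□□
□□□□□□□
□□□□□□□
□□^■□□□
□□■■□□□
□□□□□□□
□□□□□□□
k=4  □□□□□□□
□□□□□□□
□□□□□□□
□□□□□□□
□□■>□□□
□□■■□□□
□□□□□□□
□□□□□□□
k=5  □□□□□□□
□□□□□□□
□□□□□□□
□□□^□□□
□□■□□□□
□□■■□□□
□□□□□□□
□□□□□□□
k=6  □□□□□□□
□□□□□□□
□□□□□□□
□□□■>□□
□□■□□□□
□□■■□□□
□□□□□□□
□□□□□□□
k=7  □□□□□□□
□□□□□□□
□□□□□□□
□□□■■□□
□□■□v□□
□□■■□□□
□□□□□□□
□□□□□□□
k=8  □□□□□□□
□□□□□□□
□□□□□□□
□□□■■□□
□□■<■□□
□□■■□□□
□□□□□□□
□□□□□□□
k=9  □□□□□□□
□□□□□□□
□□□□□□□
□□□^■□□
□□■■■□□
□□■■□□□
□□□□□□□
□□□□□□□
k=10  □□□□□□□
□□□□□□□
□□□□□□□
□□<□■□□
□□■■■□□
□□■■□□□
□□□□□□□
□□□□□□□
k=11  □□□□□□□
□□□□□□□
□□^□□□□
□□■□■□□
□□■■■□□
□□■■□□□
□□□□□□□
□□□□□□□
k=12  □□□□□□□
□□□□□□□
□□■>□□□
□□■□■□□
□□■■■□□
□□■■□□□
□□□□□□□
□□□□□□□
k=13  □□□□□□□
□□□□□□□
□□■■□□□
□□■v■□□
□□■■■□□
□□■■□□□
□□□□□□□
□□□□□□□
k=14  □□□□□□□
□□□□□□□
□□■■□□□
□□<■■□□
□□■■■□□
□□■■□□□
□□□□□□□
□□□□□□□
k=15  □□□□□□□
□□□□□□□
□□■■□□□
□□□■■□□
□□v■■□□
□□■■□□□
□□□□□□□
□□□□□□□
k=16  □□□□□□□
□□□□□□□
□□■■□□□
□□□■■□□
□□□>■□□
□□■■□□□
□□□□□□□
□□□□□□□
k=17  □□□□□□□
□□□□□□□
□□■■□□□
□□□^■□□
□□□□■□□
□□■■□□□
□□□□□□□
□□□□□□□
k=18  □□□□□□□
□□□□□□□
□□■■□□□
□□<□■□□
□□□□■□□
□□■■□□□
□□□□□□□
□□□□□□□
k=19  □□□□□□□
□□□□□□□
□□^■□□□
□□■□■□□
□□□□■□□
□□■■□□□
□□□□□□□
□□□□□□□
k=20  □□□□□□□
□□□□□□□
□<□■□□□
□□■□■□□
□□□□■□□
□□■■□□□
□□□□□□□
□□□□□□□
k=21  □□□□□□□
□^□□□□□
□■□■□□□
□□■□■□□
□□□□■□□
□□■■□□□
□□□□□□□
□□□□□□□
k=22  □□□□□□□
□■>□□□□
□■□■□□□
□□■□■□□
□□□□■□□
□□■■□□□
□□□□□□□
□□□□□□□
k=23  □□□□□□□
□■■□□□□
□■v■□□□
□□■□■□□
□□□□■□□
□□■■□□□
□□□□□□□
□□□□□□□
k=24  □□□□□□□
□■■□□□□
□<■■□□□
□□■□■□□
□□□□■□□
□□■■□□□
□□□□□□□
□□□□□□□
k=25  □□□□□□□
□■■□□□□
□□■■□□□
□v■□■□□
□□□□■□□
□□■■□□□
□□□□□□□
□□□□□□□
k=26  □□□□□□□
□■■□□□□
□□■■□□□
<■■□■□□
□□□□■□□
□□■■□□□
□□□□□□□
□□□□□□□
k=27  □□□□□□□
□■■□□□□
^□■■□□□
■■■□■□□
□□□□■□□
□□■■□□□
□□□□□□□
□□□□□□□
k=28  □□□□□□□
□■■□□□□
■>■■□□□
■■■□■□□
□□□□■□□
□□■■□□□
□□□□□□□
□□□□□□□
k=29  □□□□□□□
□■■□□□□
■■■■□□□
■v■□■□□
□□□□■□□
□□■■□□□
□□□□□□□
□□□□□□□
k=30  □□□□□□□
□■■□□□□
■■■■□□□
■□>□■□□
□□□□■□□
□□■■□□□
□□□□□□□
□□□□□□□
k=31  □□□□□□□
□■■□□□□
■■^■□□□
■□□□■□□
□□□□■□□
□□■■□□□
□□□□□□□
□□□□□□□

2,2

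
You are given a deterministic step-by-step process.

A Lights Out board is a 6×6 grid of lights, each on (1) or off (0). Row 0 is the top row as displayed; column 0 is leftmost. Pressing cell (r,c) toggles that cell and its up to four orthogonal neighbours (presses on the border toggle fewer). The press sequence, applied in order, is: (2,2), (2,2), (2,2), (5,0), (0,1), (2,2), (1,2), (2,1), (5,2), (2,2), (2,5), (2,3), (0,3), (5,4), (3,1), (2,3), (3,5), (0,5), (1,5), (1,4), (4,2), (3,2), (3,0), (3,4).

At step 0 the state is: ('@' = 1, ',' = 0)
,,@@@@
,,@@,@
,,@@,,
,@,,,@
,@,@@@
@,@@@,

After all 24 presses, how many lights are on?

t=0: ,,@@@@
,,@@,@
,,@@,,
,@,,,@
,@,@@@
@,@@@,
t=1: ,,@@@@
,,,@,@
,@,,,,
,@@,,@
,@,@@@
@,@@@,
t=2: ,,@@@@
,,@@,@
,,@@,,
,@,,,@
,@,@@@
@,@@@,
t=3: ,,@@@@
,,,@,@
,@,,,,
,@@,,@
,@,@@@
@,@@@,
t=4: ,,@@@@
,,,@,@
,@,,,,
,@@,,@
@@,@@@
,@@@@,
t=5: @@,@@@
,@,@,@
,@,,,,
,@@,,@
@@,@@@
,@@@@,
t=6: @@,@@@
,@@@,@
,,@@,,
,@,,,@
@@,@@@
,@@@@,
t=7: @@@@@@
,,,,,@
,,,@,,
,@,,,@
@@,@@@
,@@@@,
t=8: @@@@@@
,@,,,@
@@@@,,
,,,,,@
@@,@@@
,@@@@,
t=9: @@@@@@
,@,,,@
@@@@,,
,,,,,@
@@@@@@
,,,,@,
t=10: @@@@@@
,@@,,@
@,,,,,
,,@,,@
@@@@@@
,,,,@,
t=11: @@@@@@
,@@,,,
@,,,@@
,,@,,,
@@@@@@
,,,,@,
t=12: @@@@@@
,@@@,,
@,@@,@
,,@@,,
@@@@@@
,,,,@,
t=13: @@,,,@
,@@,,,
@,@@,@
,,@@,,
@@@@@@
,,,,@,
t=14: @@,,,@
,@@,,,
@,@@,@
,,@@,,
@@@@,@
,,,@,@
t=15: @@,,,@
,@@,,,
@@@@,@
@@,@,,
@,@@,@
,,,@,@
t=16: @@,,,@
,@@@,,
@@,,@@
@@,,,,
@,@@,@
,,,@,@
t=17: @@,,,@
,@@@,,
@@,,@,
@@,,@@
@,@@,,
,,,@,@
t=18: @@,,@,
,@@@,@
@@,,@,
@@,,@@
@,@@,,
,,,@,@
t=19: @@,,@@
,@@@@,
@@,,@@
@@,,@@
@,@@,,
,,,@,@
t=20: @@,,,@
,@@,,@
@@,,,@
@@,,@@
@,@@,,
,,,@,@
t=21: @@,,,@
,@@,,@
@@,,,@
@@@,@@
@@,,,,
,,@@,@
t=22: @@,,,@
,@@,,@
@@@,,@
@,,@@@
@@@,,,
,,@@,@
t=23: @@,,,@
,@@,,@
,@@,,@
,@,@@@
,@@,,,
,,@@,@
t=24: @@,,,@
,@@,,@
,@@,@@
,@,,,,
,@@,@,
,,@@,@

17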